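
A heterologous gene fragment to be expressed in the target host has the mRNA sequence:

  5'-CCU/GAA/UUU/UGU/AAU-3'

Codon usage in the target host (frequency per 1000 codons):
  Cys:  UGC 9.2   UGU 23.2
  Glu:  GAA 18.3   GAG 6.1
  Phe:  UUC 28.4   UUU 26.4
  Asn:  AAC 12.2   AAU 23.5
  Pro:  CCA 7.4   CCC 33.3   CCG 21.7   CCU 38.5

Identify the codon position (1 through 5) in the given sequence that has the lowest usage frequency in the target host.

Codon 1 CCU (Pro): 38.5 per 1000.
Codon 2 GAA (Glu): 18.3 per 1000.
Codon 3 UUU (Phe): 26.4 per 1000.
Codon 4 UGU (Cys): 23.2 per 1000.
Codon 5 AAU (Asn): 23.5 per 1000.
Lowest frequency is 18.3 at codon 2.

2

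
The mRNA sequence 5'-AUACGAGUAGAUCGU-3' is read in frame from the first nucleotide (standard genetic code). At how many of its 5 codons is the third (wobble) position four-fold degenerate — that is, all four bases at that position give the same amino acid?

3

Codon 1 AUA (Ile): third position 3-fold.
Codon 2 CGA (Arg): third position 4-fold.
Codon 3 GUA (Val): third position 4-fold.
Codon 4 GAU (Asp): third position 2-fold.
Codon 5 CGU (Arg): third position 4-fold.
Four-fold degenerate third positions: 3.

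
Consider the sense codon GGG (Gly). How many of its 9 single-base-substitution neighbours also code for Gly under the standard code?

3

Position 1: none → 0 synonymous.
Position 2: none → 0 synonymous.
Position 3: GGU, GGC, GGA → 3 synonymous.
Total: 0 + 0 + 3 = 3.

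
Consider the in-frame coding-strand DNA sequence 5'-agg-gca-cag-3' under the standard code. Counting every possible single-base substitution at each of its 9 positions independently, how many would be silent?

6

Codon 1 (AGG, Arg): 2 synonymous substitutions.
Codon 2 (GCA, Ala): 3 synonymous substitutions.
Codon 3 (CAG, Gln): 1 synonymous substitution.
Total: 2 + 3 + 1 = 6.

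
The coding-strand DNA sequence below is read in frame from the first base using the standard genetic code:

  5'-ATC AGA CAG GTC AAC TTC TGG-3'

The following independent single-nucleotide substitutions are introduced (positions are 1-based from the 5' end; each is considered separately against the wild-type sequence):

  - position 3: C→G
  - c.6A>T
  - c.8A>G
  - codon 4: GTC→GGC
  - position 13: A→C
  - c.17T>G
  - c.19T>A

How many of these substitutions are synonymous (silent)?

0

Codon 1: ATC (Ile) → ATG (Met) — missense.
Codon 2: AGA (Arg) → AGT (Ser) — missense.
Codon 3: CAG (Gln) → CGG (Arg) — missense.
Codon 4: GTC (Val) → GGC (Gly) — missense.
Codon 5: AAC (Asn) → CAC (His) — missense.
Codon 6: TTC (Phe) → TGC (Cys) — missense.
Codon 7: TGG (Trp) → AGG (Arg) — missense.
Synonymous: 0 of 7.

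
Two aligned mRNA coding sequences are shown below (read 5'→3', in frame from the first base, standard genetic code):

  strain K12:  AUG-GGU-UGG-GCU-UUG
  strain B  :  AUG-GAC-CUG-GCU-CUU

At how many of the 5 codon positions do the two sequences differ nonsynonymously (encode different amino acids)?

2

Codon 1: AUG Met / AUG Met — identical.
Codon 2: GGU Gly / GAC Asp — nonsynonymous.
Codon 3: UGG Trp / CUG Leu — nonsynonymous.
Codon 4: GCU Ala / GCU Ala — identical.
Codon 5: UUG Leu / CUU Leu — synonymous.
Nonsynonymous differences: 2.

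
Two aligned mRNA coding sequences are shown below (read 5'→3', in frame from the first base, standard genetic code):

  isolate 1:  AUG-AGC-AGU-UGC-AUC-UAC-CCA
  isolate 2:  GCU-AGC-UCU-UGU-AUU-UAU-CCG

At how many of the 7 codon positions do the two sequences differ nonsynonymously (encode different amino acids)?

Codon 1: AUG Met / GCU Ala — nonsynonymous.
Codon 2: AGC Ser / AGC Ser — identical.
Codon 3: AGU Ser / UCU Ser — synonymous.
Codon 4: UGC Cys / UGU Cys — synonymous.
Codon 5: AUC Ile / AUU Ile — synonymous.
Codon 6: UAC Tyr / UAU Tyr — synonymous.
Codon 7: CCA Pro / CCG Pro — synonymous.
Nonsynonymous differences: 1.

1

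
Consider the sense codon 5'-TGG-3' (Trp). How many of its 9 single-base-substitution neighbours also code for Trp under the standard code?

Position 1: none → 0 synonymous.
Position 2: none → 0 synonymous.
Position 3: none → 0 synonymous.
Total: 0 + 0 + 0 = 0.

0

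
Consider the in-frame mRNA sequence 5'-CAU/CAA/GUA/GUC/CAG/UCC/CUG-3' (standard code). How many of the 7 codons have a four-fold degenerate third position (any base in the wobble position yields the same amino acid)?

Codon 1 CAU (His): third position 2-fold.
Codon 2 CAA (Gln): third position 2-fold.
Codon 3 GUA (Val): third position 4-fold.
Codon 4 GUC (Val): third position 4-fold.
Codon 5 CAG (Gln): third position 2-fold.
Codon 6 UCC (Ser): third position 4-fold.
Codon 7 CUG (Leu): third position 4-fold.
Four-fold degenerate third positions: 4.

4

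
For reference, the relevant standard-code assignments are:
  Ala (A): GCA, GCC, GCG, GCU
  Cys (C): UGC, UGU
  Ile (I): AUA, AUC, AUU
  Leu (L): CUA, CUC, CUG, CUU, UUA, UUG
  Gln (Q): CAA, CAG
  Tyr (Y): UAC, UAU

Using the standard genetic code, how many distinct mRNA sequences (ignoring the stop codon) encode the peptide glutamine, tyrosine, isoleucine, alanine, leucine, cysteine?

576

Gln: 2 codons.
Tyr: 2 codons.
Ile: 3 codons.
Ala: 4 codons.
Leu: 6 codons.
Cys: 2 codons.
2 × 2 × 3 × 4 × 6 × 2 = 576.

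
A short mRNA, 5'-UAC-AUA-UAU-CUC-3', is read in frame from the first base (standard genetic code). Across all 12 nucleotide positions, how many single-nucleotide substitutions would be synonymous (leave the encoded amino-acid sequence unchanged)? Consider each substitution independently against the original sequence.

7

Codon 1 (UAC, Tyr): 1 synonymous substitution.
Codon 2 (AUA, Ile): 2 synonymous substitutions.
Codon 3 (UAU, Tyr): 1 synonymous substitution.
Codon 4 (CUC, Leu): 3 synonymous substitutions.
Total: 1 + 2 + 1 + 3 = 7.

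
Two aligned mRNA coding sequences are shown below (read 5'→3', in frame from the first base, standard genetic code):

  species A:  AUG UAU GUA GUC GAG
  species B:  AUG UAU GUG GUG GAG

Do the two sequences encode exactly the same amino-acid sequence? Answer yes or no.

yes

Codon 1: AUG Met / AUG Met — identical.
Codon 2: UAU Tyr / UAU Tyr — identical.
Codon 3: GUA Val / GUG Val — synonymous.
Codon 4: GUC Val / GUG Val — synonymous.
Codon 5: GAG Glu / GAG Glu — identical.
Nonsynonymous differences: 0 → same protein.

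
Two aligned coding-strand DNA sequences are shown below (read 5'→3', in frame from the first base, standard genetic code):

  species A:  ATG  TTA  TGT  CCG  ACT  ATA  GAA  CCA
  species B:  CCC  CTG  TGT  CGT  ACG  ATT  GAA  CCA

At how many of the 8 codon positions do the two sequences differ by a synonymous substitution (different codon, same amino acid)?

3

Codon 1: ATG Met / CCC Pro — nonsynonymous.
Codon 2: TTA Leu / CTG Leu — synonymous.
Codon 3: TGT Cys / TGT Cys — identical.
Codon 4: CCG Pro / CGT Arg — nonsynonymous.
Codon 5: ACT Thr / ACG Thr — synonymous.
Codon 6: ATA Ile / ATT Ile — synonymous.
Codon 7: GAA Glu / GAA Glu — identical.
Codon 8: CCA Pro / CCA Pro — identical.
Synonymous differences: 3.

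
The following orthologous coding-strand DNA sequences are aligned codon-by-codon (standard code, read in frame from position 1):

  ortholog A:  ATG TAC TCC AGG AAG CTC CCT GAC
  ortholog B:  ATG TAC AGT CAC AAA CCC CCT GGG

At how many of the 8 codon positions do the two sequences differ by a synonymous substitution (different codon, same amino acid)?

Codon 1: ATG Met / ATG Met — identical.
Codon 2: TAC Tyr / TAC Tyr — identical.
Codon 3: TCC Ser / AGT Ser — synonymous.
Codon 4: AGG Arg / CAC His — nonsynonymous.
Codon 5: AAG Lys / AAA Lys — synonymous.
Codon 6: CTC Leu / CCC Pro — nonsynonymous.
Codon 7: CCT Pro / CCT Pro — identical.
Codon 8: GAC Asp / GGG Gly — nonsynonymous.
Synonymous differences: 2.

2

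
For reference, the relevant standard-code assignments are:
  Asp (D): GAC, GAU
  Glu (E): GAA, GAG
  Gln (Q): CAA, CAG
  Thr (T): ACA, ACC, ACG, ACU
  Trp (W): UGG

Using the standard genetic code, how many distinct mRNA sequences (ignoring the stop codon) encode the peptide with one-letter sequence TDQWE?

Thr: 4 codons.
Asp: 2 codons.
Gln: 2 codons.
Trp: 1 codon.
Glu: 2 codons.
4 × 2 × 2 × 1 × 2 = 32.

32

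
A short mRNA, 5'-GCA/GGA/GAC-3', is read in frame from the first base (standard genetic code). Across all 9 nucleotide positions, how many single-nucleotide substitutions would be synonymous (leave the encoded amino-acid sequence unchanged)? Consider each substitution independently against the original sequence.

7

Codon 1 (GCA, Ala): 3 synonymous substitutions.
Codon 2 (GGA, Gly): 3 synonymous substitutions.
Codon 3 (GAC, Asp): 1 synonymous substitution.
Total: 3 + 3 + 1 = 7.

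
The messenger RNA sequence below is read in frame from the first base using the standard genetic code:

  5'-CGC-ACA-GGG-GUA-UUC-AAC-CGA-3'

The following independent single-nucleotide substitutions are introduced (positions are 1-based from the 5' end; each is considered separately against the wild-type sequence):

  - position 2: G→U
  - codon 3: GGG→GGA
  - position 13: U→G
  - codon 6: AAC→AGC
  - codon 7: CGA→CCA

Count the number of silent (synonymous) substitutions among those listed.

Codon 1: CGC (Arg) → CUC (Leu) — missense.
Codon 3: GGG (Gly) → GGA (Gly) — synonymous.
Codon 5: UUC (Phe) → GUC (Val) — missense.
Codon 6: AAC (Asn) → AGC (Ser) — missense.
Codon 7: CGA (Arg) → CCA (Pro) — missense.
Synonymous: 1 of 5.

1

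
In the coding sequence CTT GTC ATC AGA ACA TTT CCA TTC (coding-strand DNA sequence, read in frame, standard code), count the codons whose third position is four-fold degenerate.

4

Codon 1 CTT (Leu): third position 4-fold.
Codon 2 GTC (Val): third position 4-fold.
Codon 3 ATC (Ile): third position 3-fold.
Codon 4 AGA (Arg): third position 2-fold.
Codon 5 ACA (Thr): third position 4-fold.
Codon 6 TTT (Phe): third position 2-fold.
Codon 7 CCA (Pro): third position 4-fold.
Codon 8 TTC (Phe): third position 2-fold.
Four-fold degenerate third positions: 4.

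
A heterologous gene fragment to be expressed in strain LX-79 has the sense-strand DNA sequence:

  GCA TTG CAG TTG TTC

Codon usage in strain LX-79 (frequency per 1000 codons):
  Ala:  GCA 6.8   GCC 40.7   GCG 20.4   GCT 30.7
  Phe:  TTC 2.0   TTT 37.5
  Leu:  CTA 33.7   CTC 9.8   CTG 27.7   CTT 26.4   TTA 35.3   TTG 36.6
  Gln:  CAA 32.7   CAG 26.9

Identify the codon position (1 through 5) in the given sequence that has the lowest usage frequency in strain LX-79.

Codon 1 GCA (Ala): 6.8 per 1000.
Codon 2 TTG (Leu): 36.6 per 1000.
Codon 3 CAG (Gln): 26.9 per 1000.
Codon 4 TTG (Leu): 36.6 per 1000.
Codon 5 TTC (Phe): 2.0 per 1000.
Lowest frequency is 2.0 at codon 5.

5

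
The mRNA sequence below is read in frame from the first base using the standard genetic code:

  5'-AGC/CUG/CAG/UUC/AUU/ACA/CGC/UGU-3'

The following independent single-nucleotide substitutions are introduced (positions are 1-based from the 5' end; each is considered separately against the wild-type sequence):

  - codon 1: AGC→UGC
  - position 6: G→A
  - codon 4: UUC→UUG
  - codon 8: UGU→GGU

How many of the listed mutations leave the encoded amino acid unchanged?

Codon 1: AGC (Ser) → UGC (Cys) — missense.
Codon 2: CUG (Leu) → CUA (Leu) — synonymous.
Codon 4: UUC (Phe) → UUG (Leu) — missense.
Codon 8: UGU (Cys) → GGU (Gly) — missense.
Synonymous: 1 of 4.

1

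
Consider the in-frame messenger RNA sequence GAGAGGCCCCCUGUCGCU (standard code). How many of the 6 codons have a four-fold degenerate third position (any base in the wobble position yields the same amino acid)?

Codon 1 GAG (Glu): third position 2-fold.
Codon 2 AGG (Arg): third position 2-fold.
Codon 3 CCC (Pro): third position 4-fold.
Codon 4 CCU (Pro): third position 4-fold.
Codon 5 GUC (Val): third position 4-fold.
Codon 6 GCU (Ala): third position 4-fold.
Four-fold degenerate third positions: 4.

4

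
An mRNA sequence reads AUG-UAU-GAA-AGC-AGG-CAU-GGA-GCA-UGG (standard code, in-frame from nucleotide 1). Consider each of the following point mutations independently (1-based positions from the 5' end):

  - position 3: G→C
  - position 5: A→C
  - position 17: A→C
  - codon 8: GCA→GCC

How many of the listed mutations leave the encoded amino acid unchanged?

Codon 1: AUG (Met) → AUC (Ile) — missense.
Codon 2: UAU (Tyr) → UCU (Ser) — missense.
Codon 6: CAU (His) → CCU (Pro) — missense.
Codon 8: GCA (Ala) → GCC (Ala) — synonymous.
Synonymous: 1 of 4.

1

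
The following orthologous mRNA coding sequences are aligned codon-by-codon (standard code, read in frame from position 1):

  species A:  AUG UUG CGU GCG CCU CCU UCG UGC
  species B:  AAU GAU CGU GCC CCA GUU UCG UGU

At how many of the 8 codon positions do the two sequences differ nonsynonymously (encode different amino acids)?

3

Codon 1: AUG Met / AAU Asn — nonsynonymous.
Codon 2: UUG Leu / GAU Asp — nonsynonymous.
Codon 3: CGU Arg / CGU Arg — identical.
Codon 4: GCG Ala / GCC Ala — synonymous.
Codon 5: CCU Pro / CCA Pro — synonymous.
Codon 6: CCU Pro / GUU Val — nonsynonymous.
Codon 7: UCG Ser / UCG Ser — identical.
Codon 8: UGC Cys / UGU Cys — synonymous.
Nonsynonymous differences: 3.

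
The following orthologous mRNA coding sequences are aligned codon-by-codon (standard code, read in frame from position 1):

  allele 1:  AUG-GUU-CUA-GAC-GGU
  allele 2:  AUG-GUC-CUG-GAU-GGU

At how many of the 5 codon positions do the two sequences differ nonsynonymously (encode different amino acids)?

Codon 1: AUG Met / AUG Met — identical.
Codon 2: GUU Val / GUC Val — synonymous.
Codon 3: CUA Leu / CUG Leu — synonymous.
Codon 4: GAC Asp / GAU Asp — synonymous.
Codon 5: GGU Gly / GGU Gly — identical.
Nonsynonymous differences: 0.

0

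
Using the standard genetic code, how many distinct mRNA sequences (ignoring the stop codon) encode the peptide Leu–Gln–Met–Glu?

Leu: 6 codons.
Gln: 2 codons.
Met: 1 codon.
Glu: 2 codons.
6 × 2 × 1 × 2 = 24.

24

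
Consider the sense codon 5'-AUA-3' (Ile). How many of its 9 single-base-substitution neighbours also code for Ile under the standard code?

2

Position 1: none → 0 synonymous.
Position 2: none → 0 synonymous.
Position 3: AUU, AUC → 2 synonymous.
Total: 0 + 0 + 2 = 2.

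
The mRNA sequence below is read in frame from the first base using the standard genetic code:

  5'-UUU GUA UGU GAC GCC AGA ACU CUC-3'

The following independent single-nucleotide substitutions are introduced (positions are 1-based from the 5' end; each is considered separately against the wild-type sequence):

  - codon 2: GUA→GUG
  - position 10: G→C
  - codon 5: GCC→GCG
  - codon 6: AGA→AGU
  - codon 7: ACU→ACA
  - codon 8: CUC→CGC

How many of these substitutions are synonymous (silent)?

3

Codon 2: GUA (Val) → GUG (Val) — synonymous.
Codon 4: GAC (Asp) → CAC (His) — missense.
Codon 5: GCC (Ala) → GCG (Ala) — synonymous.
Codon 6: AGA (Arg) → AGU (Ser) — missense.
Codon 7: ACU (Thr) → ACA (Thr) — synonymous.
Codon 8: CUC (Leu) → CGC (Arg) — missense.
Synonymous: 3 of 6.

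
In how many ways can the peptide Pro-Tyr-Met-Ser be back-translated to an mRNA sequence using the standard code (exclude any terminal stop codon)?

Pro: 4 codons.
Tyr: 2 codons.
Met: 1 codon.
Ser: 6 codons.
4 × 2 × 1 × 6 = 48.

48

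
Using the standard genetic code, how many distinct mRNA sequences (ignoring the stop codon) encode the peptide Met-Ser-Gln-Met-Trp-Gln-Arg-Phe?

Met: 1 codon.
Ser: 6 codons.
Gln: 2 codons.
Met: 1 codon.
Trp: 1 codon.
Gln: 2 codons.
Arg: 6 codons.
Phe: 2 codons.
1 × 6 × 2 × 1 × 1 × 2 × 6 × 2 = 288.

288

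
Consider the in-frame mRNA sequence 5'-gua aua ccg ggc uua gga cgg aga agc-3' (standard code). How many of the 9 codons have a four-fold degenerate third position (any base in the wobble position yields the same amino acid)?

Codon 1 GUA (Val): third position 4-fold.
Codon 2 AUA (Ile): third position 3-fold.
Codon 3 CCG (Pro): third position 4-fold.
Codon 4 GGC (Gly): third position 4-fold.
Codon 5 UUA (Leu): third position 2-fold.
Codon 6 GGA (Gly): third position 4-fold.
Codon 7 CGG (Arg): third position 4-fold.
Codon 8 AGA (Arg): third position 2-fold.
Codon 9 AGC (Ser): third position 2-fold.
Four-fold degenerate third positions: 5.

5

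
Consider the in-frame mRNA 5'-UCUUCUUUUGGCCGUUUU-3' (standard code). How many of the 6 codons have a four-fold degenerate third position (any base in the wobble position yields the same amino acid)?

4

Codon 1 UCU (Ser): third position 4-fold.
Codon 2 UCU (Ser): third position 4-fold.
Codon 3 UUU (Phe): third position 2-fold.
Codon 4 GGC (Gly): third position 4-fold.
Codon 5 CGU (Arg): third position 4-fold.
Codon 6 UUU (Phe): third position 2-fold.
Four-fold degenerate third positions: 4.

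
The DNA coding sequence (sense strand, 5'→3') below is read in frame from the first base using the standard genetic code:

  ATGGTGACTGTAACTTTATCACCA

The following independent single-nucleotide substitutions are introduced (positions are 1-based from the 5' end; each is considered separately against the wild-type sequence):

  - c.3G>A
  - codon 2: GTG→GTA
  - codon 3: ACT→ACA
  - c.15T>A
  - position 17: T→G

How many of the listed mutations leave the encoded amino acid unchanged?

3

Codon 1: ATG (Met) → ATA (Ile) — missense.
Codon 2: GTG (Val) → GTA (Val) — synonymous.
Codon 3: ACT (Thr) → ACA (Thr) — synonymous.
Codon 5: ACT (Thr) → ACA (Thr) — synonymous.
Codon 6: TTA (Leu) → TGA (Stop) — nonsense.
Synonymous: 3 of 5.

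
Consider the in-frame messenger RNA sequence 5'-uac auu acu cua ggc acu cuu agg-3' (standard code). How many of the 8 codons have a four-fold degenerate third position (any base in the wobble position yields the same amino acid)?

Codon 1 UAC (Tyr): third position 2-fold.
Codon 2 AUU (Ile): third position 3-fold.
Codon 3 ACU (Thr): third position 4-fold.
Codon 4 CUA (Leu): third position 4-fold.
Codon 5 GGC (Gly): third position 4-fold.
Codon 6 ACU (Thr): third position 4-fold.
Codon 7 CUU (Leu): third position 4-fold.
Codon 8 AGG (Arg): third position 2-fold.
Four-fold degenerate third positions: 5.

5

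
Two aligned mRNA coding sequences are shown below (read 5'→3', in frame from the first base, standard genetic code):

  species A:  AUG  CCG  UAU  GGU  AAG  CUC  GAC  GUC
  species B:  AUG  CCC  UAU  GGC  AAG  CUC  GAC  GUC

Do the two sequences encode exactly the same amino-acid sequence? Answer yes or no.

yes

Codon 1: AUG Met / AUG Met — identical.
Codon 2: CCG Pro / CCC Pro — synonymous.
Codon 3: UAU Tyr / UAU Tyr — identical.
Codon 4: GGU Gly / GGC Gly — synonymous.
Codon 5: AAG Lys / AAG Lys — identical.
Codon 6: CUC Leu / CUC Leu — identical.
Codon 7: GAC Asp / GAC Asp — identical.
Codon 8: GUC Val / GUC Val — identical.
Nonsynonymous differences: 0 → same protein.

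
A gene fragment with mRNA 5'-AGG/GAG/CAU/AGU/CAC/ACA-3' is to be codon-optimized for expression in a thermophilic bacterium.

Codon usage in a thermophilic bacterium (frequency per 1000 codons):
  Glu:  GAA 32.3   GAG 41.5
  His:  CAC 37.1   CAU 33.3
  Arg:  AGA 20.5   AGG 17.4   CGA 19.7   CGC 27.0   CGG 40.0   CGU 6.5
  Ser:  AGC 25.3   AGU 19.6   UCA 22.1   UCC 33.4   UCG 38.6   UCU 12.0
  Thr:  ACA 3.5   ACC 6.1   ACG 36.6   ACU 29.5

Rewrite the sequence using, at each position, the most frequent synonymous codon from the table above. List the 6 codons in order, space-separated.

Codon 1 (Arg): best is CGG at 40.0.
Codon 2 (Glu): best is GAG at 41.5.
Codon 3 (His): best is CAC at 37.1.
Codon 4 (Ser): best is UCG at 38.6.
Codon 5 (His): best is CAC at 37.1.
Codon 6 (Thr): best is ACG at 36.6.

CGG GAG CAC UCG CAC ACG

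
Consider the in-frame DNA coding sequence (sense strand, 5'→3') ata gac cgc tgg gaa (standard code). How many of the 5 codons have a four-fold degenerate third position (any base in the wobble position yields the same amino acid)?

1

Codon 1 ATA (Ile): third position 3-fold.
Codon 2 GAC (Asp): third position 2-fold.
Codon 3 CGC (Arg): third position 4-fold.
Codon 4 TGG (Trp): third position 1-fold.
Codon 5 GAA (Glu): third position 2-fold.
Four-fold degenerate third positions: 1.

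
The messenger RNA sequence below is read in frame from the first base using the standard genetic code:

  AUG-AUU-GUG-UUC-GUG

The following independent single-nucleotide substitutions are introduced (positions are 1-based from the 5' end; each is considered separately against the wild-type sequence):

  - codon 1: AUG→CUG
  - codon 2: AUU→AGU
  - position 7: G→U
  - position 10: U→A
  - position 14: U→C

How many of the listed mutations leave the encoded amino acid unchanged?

Codon 1: AUG (Met) → CUG (Leu) — missense.
Codon 2: AUU (Ile) → AGU (Ser) — missense.
Codon 3: GUG (Val) → UUG (Leu) — missense.
Codon 4: UUC (Phe) → AUC (Ile) — missense.
Codon 5: GUG (Val) → GCG (Ala) — missense.
Synonymous: 0 of 5.

0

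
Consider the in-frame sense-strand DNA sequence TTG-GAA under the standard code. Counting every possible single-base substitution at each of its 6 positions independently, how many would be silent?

3

Codon 1 (TTG, Leu): 2 synonymous substitutions.
Codon 2 (GAA, Glu): 1 synonymous substitution.
Total: 2 + 1 = 3.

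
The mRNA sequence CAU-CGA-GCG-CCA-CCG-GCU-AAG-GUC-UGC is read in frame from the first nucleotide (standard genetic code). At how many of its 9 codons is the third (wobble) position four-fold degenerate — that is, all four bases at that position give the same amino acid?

6

Codon 1 CAU (His): third position 2-fold.
Codon 2 CGA (Arg): third position 4-fold.
Codon 3 GCG (Ala): third position 4-fold.
Codon 4 CCA (Pro): third position 4-fold.
Codon 5 CCG (Pro): third position 4-fold.
Codon 6 GCU (Ala): third position 4-fold.
Codon 7 AAG (Lys): third position 2-fold.
Codon 8 GUC (Val): third position 4-fold.
Codon 9 UGC (Cys): third position 2-fold.
Four-fold degenerate third positions: 6.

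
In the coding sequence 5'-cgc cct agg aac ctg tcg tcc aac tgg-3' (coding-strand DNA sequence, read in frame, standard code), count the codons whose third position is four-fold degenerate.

5

Codon 1 CGC (Arg): third position 4-fold.
Codon 2 CCT (Pro): third position 4-fold.
Codon 3 AGG (Arg): third position 2-fold.
Codon 4 AAC (Asn): third position 2-fold.
Codon 5 CTG (Leu): third position 4-fold.
Codon 6 TCG (Ser): third position 4-fold.
Codon 7 TCC (Ser): third position 4-fold.
Codon 8 AAC (Asn): third position 2-fold.
Codon 9 TGG (Trp): third position 1-fold.
Four-fold degenerate third positions: 5.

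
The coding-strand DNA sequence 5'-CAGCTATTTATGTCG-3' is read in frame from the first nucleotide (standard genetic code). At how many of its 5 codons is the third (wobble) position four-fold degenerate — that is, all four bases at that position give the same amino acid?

2

Codon 1 CAG (Gln): third position 2-fold.
Codon 2 CTA (Leu): third position 4-fold.
Codon 3 TTT (Phe): third position 2-fold.
Codon 4 ATG (Met): third position 1-fold.
Codon 5 TCG (Ser): third position 4-fold.
Four-fold degenerate third positions: 2.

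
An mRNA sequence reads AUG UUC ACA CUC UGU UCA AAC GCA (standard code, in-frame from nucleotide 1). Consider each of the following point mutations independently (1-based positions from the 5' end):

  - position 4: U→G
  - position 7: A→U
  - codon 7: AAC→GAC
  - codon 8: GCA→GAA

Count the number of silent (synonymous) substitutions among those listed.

0

Codon 2: UUC (Phe) → GUC (Val) — missense.
Codon 3: ACA (Thr) → UCA (Ser) — missense.
Codon 7: AAC (Asn) → GAC (Asp) — missense.
Codon 8: GCA (Ala) → GAA (Glu) — missense.
Synonymous: 0 of 4.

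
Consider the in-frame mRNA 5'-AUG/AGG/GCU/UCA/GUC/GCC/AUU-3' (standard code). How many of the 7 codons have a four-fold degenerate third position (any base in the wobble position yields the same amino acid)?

Codon 1 AUG (Met): third position 1-fold.
Codon 2 AGG (Arg): third position 2-fold.
Codon 3 GCU (Ala): third position 4-fold.
Codon 4 UCA (Ser): third position 4-fold.
Codon 5 GUC (Val): third position 4-fold.
Codon 6 GCC (Ala): third position 4-fold.
Codon 7 AUU (Ile): third position 3-fold.
Four-fold degenerate third positions: 4.

4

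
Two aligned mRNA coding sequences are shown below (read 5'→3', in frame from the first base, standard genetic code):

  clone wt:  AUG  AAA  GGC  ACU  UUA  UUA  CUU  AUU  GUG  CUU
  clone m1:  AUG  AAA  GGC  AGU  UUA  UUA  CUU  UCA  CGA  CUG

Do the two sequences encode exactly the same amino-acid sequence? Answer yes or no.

no

Codon 1: AUG Met / AUG Met — identical.
Codon 2: AAA Lys / AAA Lys — identical.
Codon 3: GGC Gly / GGC Gly — identical.
Codon 4: ACU Thr / AGU Ser — nonsynonymous.
Codon 5: UUA Leu / UUA Leu — identical.
Codon 6: UUA Leu / UUA Leu — identical.
Codon 7: CUU Leu / CUU Leu — identical.
Codon 8: AUU Ile / UCA Ser — nonsynonymous.
Codon 9: GUG Val / CGA Arg — nonsynonymous.
Codon 10: CUU Leu / CUG Leu — synonymous.
Nonsynonymous differences: 3 → different protein.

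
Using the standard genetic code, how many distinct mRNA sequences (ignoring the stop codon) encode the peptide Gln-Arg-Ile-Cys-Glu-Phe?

288

Gln: 2 codons.
Arg: 6 codons.
Ile: 3 codons.
Cys: 2 codons.
Glu: 2 codons.
Phe: 2 codons.
2 × 6 × 3 × 2 × 2 × 2 = 288.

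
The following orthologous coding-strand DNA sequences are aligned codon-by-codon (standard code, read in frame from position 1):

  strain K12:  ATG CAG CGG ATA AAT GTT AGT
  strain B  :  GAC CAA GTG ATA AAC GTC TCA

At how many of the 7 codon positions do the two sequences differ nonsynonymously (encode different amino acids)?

2

Codon 1: ATG Met / GAC Asp — nonsynonymous.
Codon 2: CAG Gln / CAA Gln — synonymous.
Codon 3: CGG Arg / GTG Val — nonsynonymous.
Codon 4: ATA Ile / ATA Ile — identical.
Codon 5: AAT Asn / AAC Asn — synonymous.
Codon 6: GTT Val / GTC Val — synonymous.
Codon 7: AGT Ser / TCA Ser — synonymous.
Nonsynonymous differences: 2.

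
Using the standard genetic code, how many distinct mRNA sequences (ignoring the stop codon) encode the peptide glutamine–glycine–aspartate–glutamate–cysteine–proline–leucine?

Gln: 2 codons.
Gly: 4 codons.
Asp: 2 codons.
Glu: 2 codons.
Cys: 2 codons.
Pro: 4 codons.
Leu: 6 codons.
2 × 4 × 2 × 2 × 2 × 4 × 6 = 1536.

1536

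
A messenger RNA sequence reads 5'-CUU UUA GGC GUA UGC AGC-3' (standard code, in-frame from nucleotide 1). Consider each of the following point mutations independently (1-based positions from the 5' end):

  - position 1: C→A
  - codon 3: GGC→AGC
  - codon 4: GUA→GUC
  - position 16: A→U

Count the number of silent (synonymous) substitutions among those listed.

Codon 1: CUU (Leu) → AUU (Ile) — missense.
Codon 3: GGC (Gly) → AGC (Ser) — missense.
Codon 4: GUA (Val) → GUC (Val) — synonymous.
Codon 6: AGC (Ser) → UGC (Cys) — missense.
Synonymous: 1 of 4.

1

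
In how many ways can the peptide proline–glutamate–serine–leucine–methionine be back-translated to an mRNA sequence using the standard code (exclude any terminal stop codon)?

Pro: 4 codons.
Glu: 2 codons.
Ser: 6 codons.
Leu: 6 codons.
Met: 1 codon.
4 × 2 × 6 × 6 × 1 = 288.

288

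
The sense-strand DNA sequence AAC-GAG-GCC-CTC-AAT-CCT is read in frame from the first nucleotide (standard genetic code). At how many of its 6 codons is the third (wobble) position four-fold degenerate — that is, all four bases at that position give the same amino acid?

Codon 1 AAC (Asn): third position 2-fold.
Codon 2 GAG (Glu): third position 2-fold.
Codon 3 GCC (Ala): third position 4-fold.
Codon 4 CTC (Leu): third position 4-fold.
Codon 5 AAT (Asn): third position 2-fold.
Codon 6 CCT (Pro): third position 4-fold.
Four-fold degenerate third positions: 3.

3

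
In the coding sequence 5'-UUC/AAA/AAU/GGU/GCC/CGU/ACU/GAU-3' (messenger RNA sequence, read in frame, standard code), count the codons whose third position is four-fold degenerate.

Codon 1 UUC (Phe): third position 2-fold.
Codon 2 AAA (Lys): third position 2-fold.
Codon 3 AAU (Asn): third position 2-fold.
Codon 4 GGU (Gly): third position 4-fold.
Codon 5 GCC (Ala): third position 4-fold.
Codon 6 CGU (Arg): third position 4-fold.
Codon 7 ACU (Thr): third position 4-fold.
Codon 8 GAU (Asp): third position 2-fold.
Four-fold degenerate third positions: 4.

4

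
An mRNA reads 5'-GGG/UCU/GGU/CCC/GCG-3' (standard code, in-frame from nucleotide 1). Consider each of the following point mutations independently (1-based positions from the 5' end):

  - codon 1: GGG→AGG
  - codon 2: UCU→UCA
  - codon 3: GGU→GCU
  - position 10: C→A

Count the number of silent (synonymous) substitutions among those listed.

Codon 1: GGG (Gly) → AGG (Arg) — missense.
Codon 2: UCU (Ser) → UCA (Ser) — synonymous.
Codon 3: GGU (Gly) → GCU (Ala) — missense.
Codon 4: CCC (Pro) → ACC (Thr) — missense.
Synonymous: 1 of 4.

1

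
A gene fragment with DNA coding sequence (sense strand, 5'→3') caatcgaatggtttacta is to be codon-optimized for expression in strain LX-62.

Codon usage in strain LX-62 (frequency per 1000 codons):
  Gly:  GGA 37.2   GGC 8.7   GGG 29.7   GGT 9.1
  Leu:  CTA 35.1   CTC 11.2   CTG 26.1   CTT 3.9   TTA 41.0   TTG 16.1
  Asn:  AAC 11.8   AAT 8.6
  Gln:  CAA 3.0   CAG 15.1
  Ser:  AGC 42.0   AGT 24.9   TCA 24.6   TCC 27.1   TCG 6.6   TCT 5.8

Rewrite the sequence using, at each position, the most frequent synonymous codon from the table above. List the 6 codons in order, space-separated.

Codon 1 (Gln): best is CAG at 15.1.
Codon 2 (Ser): best is AGC at 42.0.
Codon 3 (Asn): best is AAC at 11.8.
Codon 4 (Gly): best is GGA at 37.2.
Codon 5 (Leu): best is TTA at 41.0.
Codon 6 (Leu): best is TTA at 41.0.

CAG AGC AAC GGA TTA TTA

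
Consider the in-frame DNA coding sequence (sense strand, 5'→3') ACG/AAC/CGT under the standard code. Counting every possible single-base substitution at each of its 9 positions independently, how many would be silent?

7

Codon 1 (ACG, Thr): 3 synonymous substitutions.
Codon 2 (AAC, Asn): 1 synonymous substitution.
Codon 3 (CGT, Arg): 3 synonymous substitutions.
Total: 3 + 1 + 3 = 7.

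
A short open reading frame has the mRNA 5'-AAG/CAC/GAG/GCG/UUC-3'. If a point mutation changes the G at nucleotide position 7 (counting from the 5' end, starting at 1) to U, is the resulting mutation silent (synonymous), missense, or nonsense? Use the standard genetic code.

nonsense

Position 7 falls in codon 3: GAG → Glu.
After the substitution the codon is UAG → Stop.
The new codon is a stop codon, so this is a nonsense mutation.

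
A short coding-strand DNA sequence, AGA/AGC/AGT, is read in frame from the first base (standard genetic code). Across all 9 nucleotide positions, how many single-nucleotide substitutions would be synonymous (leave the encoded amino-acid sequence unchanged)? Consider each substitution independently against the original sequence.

Codon 1 (AGA, Arg): 2 synonymous substitutions.
Codon 2 (AGC, Ser): 1 synonymous substitution.
Codon 3 (AGT, Ser): 1 synonymous substitution.
Total: 2 + 1 + 1 = 4.

4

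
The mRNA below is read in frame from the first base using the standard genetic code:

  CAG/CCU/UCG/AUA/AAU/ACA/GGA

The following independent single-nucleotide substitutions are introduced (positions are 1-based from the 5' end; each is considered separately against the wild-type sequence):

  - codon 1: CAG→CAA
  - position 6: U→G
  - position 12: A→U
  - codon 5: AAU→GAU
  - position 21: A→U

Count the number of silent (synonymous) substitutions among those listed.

4

Codon 1: CAG (Gln) → CAA (Gln) — synonymous.
Codon 2: CCU (Pro) → CCG (Pro) — synonymous.
Codon 4: AUA (Ile) → AUU (Ile) — synonymous.
Codon 5: AAU (Asn) → GAU (Asp) — missense.
Codon 7: GGA (Gly) → GGU (Gly) — synonymous.
Synonymous: 4 of 5.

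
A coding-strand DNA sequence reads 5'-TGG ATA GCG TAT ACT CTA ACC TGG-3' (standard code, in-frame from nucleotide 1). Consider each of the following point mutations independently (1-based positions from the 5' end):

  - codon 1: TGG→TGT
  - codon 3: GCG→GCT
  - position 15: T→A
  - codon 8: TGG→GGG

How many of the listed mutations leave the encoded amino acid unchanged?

2

Codon 1: TGG (Trp) → TGT (Cys) — missense.
Codon 3: GCG (Ala) → GCT (Ala) — synonymous.
Codon 5: ACT (Thr) → ACA (Thr) — synonymous.
Codon 8: TGG (Trp) → GGG (Gly) — missense.
Synonymous: 2 of 4.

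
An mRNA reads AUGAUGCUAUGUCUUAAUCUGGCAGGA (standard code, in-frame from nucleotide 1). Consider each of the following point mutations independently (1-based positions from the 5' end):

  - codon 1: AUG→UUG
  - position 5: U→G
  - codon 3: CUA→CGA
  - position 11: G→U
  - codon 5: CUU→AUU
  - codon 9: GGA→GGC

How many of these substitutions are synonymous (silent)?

1

Codon 1: AUG (Met) → UUG (Leu) — missense.
Codon 2: AUG (Met) → AGG (Arg) — missense.
Codon 3: CUA (Leu) → CGA (Arg) — missense.
Codon 4: UGU (Cys) → UUU (Phe) — missense.
Codon 5: CUU (Leu) → AUU (Ile) — missense.
Codon 9: GGA (Gly) → GGC (Gly) — synonymous.
Synonymous: 1 of 6.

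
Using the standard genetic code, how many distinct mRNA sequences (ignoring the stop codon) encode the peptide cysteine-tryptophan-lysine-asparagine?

Cys: 2 codons.
Trp: 1 codon.
Lys: 2 codons.
Asn: 2 codons.
2 × 1 × 2 × 2 = 8.

8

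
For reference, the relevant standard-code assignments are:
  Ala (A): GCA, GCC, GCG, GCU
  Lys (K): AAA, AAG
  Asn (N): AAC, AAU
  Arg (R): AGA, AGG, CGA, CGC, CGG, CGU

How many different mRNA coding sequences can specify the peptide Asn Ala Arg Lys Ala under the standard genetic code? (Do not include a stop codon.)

384

Asn: 2 codons.
Ala: 4 codons.
Arg: 6 codons.
Lys: 2 codons.
Ala: 4 codons.
2 × 4 × 6 × 2 × 4 = 384.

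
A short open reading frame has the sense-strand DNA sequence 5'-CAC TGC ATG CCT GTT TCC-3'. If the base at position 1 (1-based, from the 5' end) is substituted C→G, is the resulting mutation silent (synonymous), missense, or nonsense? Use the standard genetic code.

missense

Position 1 falls in codon 1: CAC → His.
After the substitution the codon is GAC → Asp.
His ≠ Asp, so this is a missense mutation.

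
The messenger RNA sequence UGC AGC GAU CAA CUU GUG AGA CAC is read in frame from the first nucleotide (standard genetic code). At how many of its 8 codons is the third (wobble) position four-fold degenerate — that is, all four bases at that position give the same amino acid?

Codon 1 UGC (Cys): third position 2-fold.
Codon 2 AGC (Ser): third position 2-fold.
Codon 3 GAU (Asp): third position 2-fold.
Codon 4 CAA (Gln): third position 2-fold.
Codon 5 CUU (Leu): third position 4-fold.
Codon 6 GUG (Val): third position 4-fold.
Codon 7 AGA (Arg): third position 2-fold.
Codon 8 CAC (His): third position 2-fold.
Four-fold degenerate third positions: 2.

2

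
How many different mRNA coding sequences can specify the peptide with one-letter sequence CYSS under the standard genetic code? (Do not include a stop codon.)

Cys: 2 codons.
Tyr: 2 codons.
Ser: 6 codons.
Ser: 6 codons.
2 × 2 × 6 × 6 = 144.

144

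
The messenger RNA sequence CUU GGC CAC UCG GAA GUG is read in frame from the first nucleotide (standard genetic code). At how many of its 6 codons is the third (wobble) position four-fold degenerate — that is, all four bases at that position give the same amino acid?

Codon 1 CUU (Leu): third position 4-fold.
Codon 2 GGC (Gly): third position 4-fold.
Codon 3 CAC (His): third position 2-fold.
Codon 4 UCG (Ser): third position 4-fold.
Codon 5 GAA (Glu): third position 2-fold.
Codon 6 GUG (Val): third position 4-fold.
Four-fold degenerate third positions: 4.

4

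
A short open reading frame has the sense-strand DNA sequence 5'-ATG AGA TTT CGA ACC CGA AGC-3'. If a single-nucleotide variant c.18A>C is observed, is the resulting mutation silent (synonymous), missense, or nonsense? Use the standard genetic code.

silent

Position 18 falls in codon 6: CGA → Arg.
After the substitution the codon is CGC → Arg.
Both encode Arg, so the change is synonymous.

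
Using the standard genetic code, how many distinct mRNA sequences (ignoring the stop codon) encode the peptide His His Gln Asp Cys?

His: 2 codons.
His: 2 codons.
Gln: 2 codons.
Asp: 2 codons.
Cys: 2 codons.
2 × 2 × 2 × 2 × 2 = 32.

32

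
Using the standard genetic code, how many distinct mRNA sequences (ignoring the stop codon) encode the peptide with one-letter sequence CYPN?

Cys: 2 codons.
Tyr: 2 codons.
Pro: 4 codons.
Asn: 2 codons.
2 × 2 × 4 × 2 = 32.

32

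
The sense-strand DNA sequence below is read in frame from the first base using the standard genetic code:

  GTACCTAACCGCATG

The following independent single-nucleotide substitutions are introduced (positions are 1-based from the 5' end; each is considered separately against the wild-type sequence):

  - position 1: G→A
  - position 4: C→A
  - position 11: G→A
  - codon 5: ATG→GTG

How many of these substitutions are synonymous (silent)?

Codon 1: GTA (Val) → ATA (Ile) — missense.
Codon 2: CCT (Pro) → ACT (Thr) — missense.
Codon 4: CGC (Arg) → CAC (His) — missense.
Codon 5: ATG (Met) → GTG (Val) — missense.
Synonymous: 0 of 4.

0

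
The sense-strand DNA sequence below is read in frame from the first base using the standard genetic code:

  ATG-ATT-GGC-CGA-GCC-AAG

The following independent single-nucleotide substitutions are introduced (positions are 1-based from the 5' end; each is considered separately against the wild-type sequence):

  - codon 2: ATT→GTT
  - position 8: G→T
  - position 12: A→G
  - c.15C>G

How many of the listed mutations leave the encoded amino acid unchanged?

Codon 2: ATT (Ile) → GTT (Val) — missense.
Codon 3: GGC (Gly) → GTC (Val) — missense.
Codon 4: CGA (Arg) → CGG (Arg) — synonymous.
Codon 5: GCC (Ala) → GCG (Ala) — synonymous.
Synonymous: 2 of 4.

2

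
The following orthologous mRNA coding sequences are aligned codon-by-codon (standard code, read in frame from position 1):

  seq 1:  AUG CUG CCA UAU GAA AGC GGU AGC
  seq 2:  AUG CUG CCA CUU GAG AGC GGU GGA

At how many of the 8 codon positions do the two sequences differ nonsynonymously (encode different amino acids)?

Codon 1: AUG Met / AUG Met — identical.
Codon 2: CUG Leu / CUG Leu — identical.
Codon 3: CCA Pro / CCA Pro — identical.
Codon 4: UAU Tyr / CUU Leu — nonsynonymous.
Codon 5: GAA Glu / GAG Glu — synonymous.
Codon 6: AGC Ser / AGC Ser — identical.
Codon 7: GGU Gly / GGU Gly — identical.
Codon 8: AGC Ser / GGA Gly — nonsynonymous.
Nonsynonymous differences: 2.

2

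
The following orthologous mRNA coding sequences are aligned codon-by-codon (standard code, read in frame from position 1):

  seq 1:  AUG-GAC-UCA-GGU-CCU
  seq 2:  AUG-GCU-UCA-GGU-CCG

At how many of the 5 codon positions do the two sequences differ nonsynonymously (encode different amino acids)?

1

Codon 1: AUG Met / AUG Met — identical.
Codon 2: GAC Asp / GCU Ala — nonsynonymous.
Codon 3: UCA Ser / UCA Ser — identical.
Codon 4: GGU Gly / GGU Gly — identical.
Codon 5: CCU Pro / CCG Pro — synonymous.
Nonsynonymous differences: 1.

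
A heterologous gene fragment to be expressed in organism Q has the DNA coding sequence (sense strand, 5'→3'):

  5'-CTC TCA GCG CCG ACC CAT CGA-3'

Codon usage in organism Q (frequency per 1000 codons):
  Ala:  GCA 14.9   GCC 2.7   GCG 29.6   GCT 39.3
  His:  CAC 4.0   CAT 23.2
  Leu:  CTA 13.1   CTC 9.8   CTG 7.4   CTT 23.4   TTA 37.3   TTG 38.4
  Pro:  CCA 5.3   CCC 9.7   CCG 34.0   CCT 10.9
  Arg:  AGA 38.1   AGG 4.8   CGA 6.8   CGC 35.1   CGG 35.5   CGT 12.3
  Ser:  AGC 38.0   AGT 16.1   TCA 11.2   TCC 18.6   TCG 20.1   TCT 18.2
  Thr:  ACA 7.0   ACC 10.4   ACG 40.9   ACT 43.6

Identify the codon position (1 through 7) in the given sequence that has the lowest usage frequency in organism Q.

Codon 1 CTC (Leu): 9.8 per 1000.
Codon 2 TCA (Ser): 11.2 per 1000.
Codon 3 GCG (Ala): 29.6 per 1000.
Codon 4 CCG (Pro): 34.0 per 1000.
Codon 5 ACC (Thr): 10.4 per 1000.
Codon 6 CAT (His): 23.2 per 1000.
Codon 7 CGA (Arg): 6.8 per 1000.
Lowest frequency is 6.8 at codon 7.

7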